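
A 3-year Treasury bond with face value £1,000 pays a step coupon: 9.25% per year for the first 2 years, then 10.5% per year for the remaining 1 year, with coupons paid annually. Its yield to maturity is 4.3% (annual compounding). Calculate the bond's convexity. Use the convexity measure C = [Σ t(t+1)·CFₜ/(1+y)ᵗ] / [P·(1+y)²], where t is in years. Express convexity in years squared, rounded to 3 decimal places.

With y = 0.043:
  t   CF        PV=CF/(1+0.043)^t    t·PV        t(t+1)·PV
  1        92.50        88.6865        88.6865         177.3730
  2        92.50        85.0302       170.0604         510.1811
  3     1,105.00       973.8888     2,921.6663      11,686.6651
  Σ                  1,147.6054     3,180.4131      12,374.2192
P = 1,147.6054.
Convexity = Σ t(t+1)·PV / [P·(1+y)²] = 12,374.2192 / (1,147.6054 × 1.087849) = 9.91189.

9.912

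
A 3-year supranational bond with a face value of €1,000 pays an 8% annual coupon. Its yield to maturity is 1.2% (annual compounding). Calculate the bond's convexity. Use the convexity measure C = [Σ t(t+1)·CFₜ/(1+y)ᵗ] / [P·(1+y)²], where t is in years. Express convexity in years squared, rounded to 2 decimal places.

With y = 0.012:
  t   CF        PV=CF/(1+0.012)^t    t·PV        t(t+1)·PV
  1        80.00        79.0514        79.0514         158.1028
  2        80.00        78.1140       156.2280         468.6841
  3     1,080.00     1,042.0348     3,126.1044      12,504.4175
  Σ                  1,199.2002     3,361.3838      13,131.2043
P = 1,199.2002.
Convexity = Σ t(t+1)·PV / [P·(1+y)²] = 13,131.2043 / (1,199.2002 × 1.024144) = 10.69183.

10.69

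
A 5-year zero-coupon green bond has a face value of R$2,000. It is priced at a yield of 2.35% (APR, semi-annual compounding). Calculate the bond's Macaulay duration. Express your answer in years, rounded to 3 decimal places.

5.000 years

A zero-coupon bond has a single cash flow at maturity, so its Macaulay duration equals its maturity: 5 years.
(Equivalently: 10 semi-annual periods ÷ 2 = 5 years.)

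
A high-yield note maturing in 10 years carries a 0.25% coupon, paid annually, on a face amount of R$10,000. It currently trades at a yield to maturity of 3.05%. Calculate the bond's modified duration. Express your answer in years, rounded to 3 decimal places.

Periodic yield y = 0.0305. First find Macaulay duration:
  t   CF        PV=CF/(1+0.0305)^t    t·PV
  1        25.00        24.2601        24.2601
  2        25.00        23.5420        47.0841
  3        25.00        22.8453        68.5358
  4        25.00        22.1691        88.6764
  5        25.00        21.5130       107.5648
  6        25.00        20.8762       125.2574
  7        25.00        20.2583       141.8084
  8        25.00        19.6588       157.2701
  9        25.00        19.0769       171.6922
  10   10,025.00     7,423.4266    74,234.2662
  Σ                  7,617.6263    75,166.4154
P = 7,617.6263; Macaulay duration = 75,166.4154 / 7,617.6263 = 9.86743 years.
Modified duration = D_Mac / (1 + y) = 9.86743 / 1.0305 = 9.57538 years.

9.575 years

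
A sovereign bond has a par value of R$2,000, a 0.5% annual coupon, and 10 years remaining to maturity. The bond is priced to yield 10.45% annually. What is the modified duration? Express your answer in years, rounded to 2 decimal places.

Periodic yield y = 0.1045. First find Macaulay duration:
  t   CF        PV=CF/(1+0.1045)^t    t·PV
  1        10.00         9.0539         9.0539
  2        10.00         8.1973        16.3945
  3        10.00         7.4217        22.2651
  4        10.00         6.7195        26.8780
  5        10.00         6.0838        30.4188
  6        10.00         5.5081        33.0489
  7        10.00         4.9870        34.9090
  8        10.00         4.5152        36.1214
  9        10.00         4.0880        36.7918
  10    2,010.00       743.9416     7,439.4162
  Σ                    800.5160     7,685.2975
P = 800.5160; Macaulay duration = 7,685.2975 / 800.5160 = 9.60043 years.
Modified duration = D_Mac / (1 + y) = 9.60043 / 1.1045 = 8.69210 years.

8.69 years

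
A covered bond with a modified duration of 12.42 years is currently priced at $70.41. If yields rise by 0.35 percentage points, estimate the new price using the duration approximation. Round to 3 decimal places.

$67.349

Duration approximation: ΔP/P ≈ -D_mod · Δy = -12.42 × (+0.0035) = -0.043470.
New price ≈ 70.41 × (1 - 0.043470) = 67.3492773.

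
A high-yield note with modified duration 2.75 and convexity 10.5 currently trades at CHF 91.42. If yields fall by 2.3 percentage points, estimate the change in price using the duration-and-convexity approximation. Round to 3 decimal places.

+CHF 6.036

Duration effect: -D_mod·Δy = -2.75 × (-0.023) = +0.063250
Convexity effect: ½·C·(Δy)² = 0.5 × 10.5 × (-0.023)² = +0.00277725
ΔP/P ≈ +0.063250 + 0.00277725 = +0.06602725
ΔP ≈ 91.42 × (+0.06602725) = +6.036211195.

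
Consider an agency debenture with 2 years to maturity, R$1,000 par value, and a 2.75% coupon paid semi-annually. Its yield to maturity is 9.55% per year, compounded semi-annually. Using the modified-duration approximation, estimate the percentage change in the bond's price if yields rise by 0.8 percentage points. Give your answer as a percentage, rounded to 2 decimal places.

-1.49%

Periodic yield y = 0.04775. Modified duration first:
  t   CF        PV=CF/(1+0.04775)^t    t·PV
  1        13.75        13.1234        13.1234
  2        13.75        12.5253        25.0506
  3        13.75        11.9545        35.8634
  4     1,013.75       841.2018     3,364.8072
  Σ                    878.8049     3,438.8444
P = 878.8049; D_Mac = 3.91309 half-year periods = 1.95655 yrs; D_mod = 1.95655/(1+0.04775) = 1.86738 yrs.
ΔP/P ≈ -D_mod · Δy = -1.86738 × (+0.008) = -0.014939 = -1.4939%.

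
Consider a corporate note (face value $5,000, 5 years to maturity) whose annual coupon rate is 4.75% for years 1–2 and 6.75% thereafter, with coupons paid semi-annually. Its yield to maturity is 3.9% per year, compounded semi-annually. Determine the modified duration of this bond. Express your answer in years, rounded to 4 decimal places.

Periodic yield y = 0.0195. First find Macaulay duration:
  t   CF        PV=CF/(1+0.0195)^t    t·PV
  1       118.75       116.4787       116.4787
  2       118.75       114.2508       228.5016
  3       118.75       112.0655       336.1965
  4       118.75       109.9220       439.6881
  5       168.75       153.2172       766.0862
  6       168.75       150.2866       901.7199
  7       168.75       147.4121     1,031.8848
  8       168.75       144.5926     1,156.7405
  9       168.75       141.8269     1,276.4424
  10    5,168.75     4,261.0166    42,610.1660
  Σ                  5,451.0690    48,863.9045
P = 5,451.0690; Macaulay duration = 48,863.9045 / 5,451.0690 = 8.96410 half-year periods = 4.48205 years.
Modified duration = D_Mac / (1 + y) = 4.48205 / 1.0195 = 4.39632 years.

4.3963 years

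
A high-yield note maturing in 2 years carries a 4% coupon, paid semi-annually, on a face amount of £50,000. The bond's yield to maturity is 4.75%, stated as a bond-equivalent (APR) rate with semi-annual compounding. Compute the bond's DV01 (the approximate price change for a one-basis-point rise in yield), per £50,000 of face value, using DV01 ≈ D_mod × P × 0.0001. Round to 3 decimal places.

Periodic yield y = 0.02375.
  t   CF        PV=CF/(1+0.02375)^t    t·PV
  1     1,000.00       976.8010       976.8010
  2     1,000.00       954.1401     1,908.2803
  3     1,000.00       932.0050     2,796.0151
  4    51,000.00    46,429.5546   185,718.2182
  Σ                 49,292.5007   191,399.3146
P = 49,292.5007; D_Mac = 3.88293 half-year periods = 1.94146 yrs; D_mod = 1.89642 yrs.
DV01 ≈ 1.89642 × 49,292.5007 × 0.0001 = 9.347952.

£9.348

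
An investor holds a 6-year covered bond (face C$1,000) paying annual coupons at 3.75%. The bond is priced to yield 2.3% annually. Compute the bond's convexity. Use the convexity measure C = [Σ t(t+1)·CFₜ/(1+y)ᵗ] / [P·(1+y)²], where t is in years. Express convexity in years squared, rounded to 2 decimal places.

35.74

With y = 0.023:
  t   CF        PV=CF/(1+0.023)^t    t·PV        t(t+1)·PV
  1        37.50        36.6569        36.6569          73.3138
  2        37.50        35.8327        71.6655         214.9964
  3        37.50        35.0271       105.0813         420.3254
  4        37.50        34.2396       136.9584         684.7921
  5        37.50        33.4698       167.3490       1,004.0940
  6     1,037.50       905.1787     5,431.0719      38,017.5034
  Σ                  1,080.4048     5,948.7830      40,415.0250
P = 1,080.4048.
Convexity = Σ t(t+1)·PV / [P·(1+y)²] = 40,415.0250 / (1,080.4048 × 1.046529) = 35.74416.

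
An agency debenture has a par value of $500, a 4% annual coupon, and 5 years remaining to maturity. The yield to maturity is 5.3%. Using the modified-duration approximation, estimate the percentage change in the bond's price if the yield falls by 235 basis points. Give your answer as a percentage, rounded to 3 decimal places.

Periodic yield y = 0.053. Modified duration first:
  t   CF        PV=CF/(1+0.053)^t    t·PV
  1        20.00        18.9934        18.9934
  2        20.00        18.0374        36.0747
  3        20.00        17.1295        51.3885
  4        20.00        16.2673        65.0694
  5       520.00       401.6627     2,008.3134
  Σ                    472.0903     2,179.8394
P = 472.0903; D_Mac = 4.61742 yrs; D_mod = 4.61742/(1+0.053) = 4.38502 yrs.
ΔP/P ≈ -D_mod · Δy = -4.38502 × (-0.0235) = +0.103048 = +10.3048%.

+10.305%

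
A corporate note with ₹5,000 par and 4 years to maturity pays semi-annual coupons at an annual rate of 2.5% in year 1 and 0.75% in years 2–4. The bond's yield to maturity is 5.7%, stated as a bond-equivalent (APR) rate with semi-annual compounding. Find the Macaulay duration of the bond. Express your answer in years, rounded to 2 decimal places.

3.88 years

Periodic yield y = 0.0285. Discount each cash flow and weight by its period:
  t   CF        PV=CF/(1+0.0285)^t    t·PV
  1        62.50        60.7681        60.7681
  2        62.50        59.0842       118.1684
  3        18.75        17.2341        51.7023
  4        18.75        16.7565        67.0261
  5        18.75        16.2922        81.4610
  6        18.75        15.8407        95.0444
  7        18.75        15.4018       107.8125
  8     5,018.75     4,008.3090    32,066.4720
  Σ                  4,209.6867    32,648.4549
Price P = Σ PV = 4,209.6867.
Macaulay duration = Σ(t·PV) / P = 32,648.4549 / 4,209.6867 = 7.75555 half-year periods.
In years: 7.75555 / 2 = 3.87778 years.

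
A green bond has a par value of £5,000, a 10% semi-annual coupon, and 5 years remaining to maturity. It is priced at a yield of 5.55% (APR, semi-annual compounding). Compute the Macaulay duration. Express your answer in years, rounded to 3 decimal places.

4.145 years

Periodic yield y = 0.02775. Discount each cash flow and weight by its period:
  t   CF        PV=CF/(1+0.02775)^t    t·PV
  1       250.00       243.2498       243.2498
  2       250.00       236.6819       473.3638
  3       250.00       230.2913       690.8739
  4       250.00       224.0733       896.2931
  5       250.00       218.0231     1,090.1157
  6       250.00       212.1364     1,272.8181
  7       250.00       206.4085     1,444.8596
  8       250.00       200.8353     1,606.6827
  9       250.00       195.4126     1,758.7137
  10    5,250.00     3,992.8634    39,928.6336
  Σ                  5,959.9756    49,405.6041
Price P = Σ PV = 5,959.9756.
Macaulay duration = Σ(t·PV) / P = 49,405.6041 / 5,959.9756 = 8.28956 half-year periods.
In years: 8.28956 / 2 = 4.14478 years.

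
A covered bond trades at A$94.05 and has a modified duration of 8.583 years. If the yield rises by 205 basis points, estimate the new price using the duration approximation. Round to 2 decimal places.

Duration approximation: ΔP/P ≈ -D_mod · Δy = -8.583 × (+0.0205) = -0.1759515.
New price ≈ 94.05 × (1 - 0.1759515) = 77.501761425.

A$77.50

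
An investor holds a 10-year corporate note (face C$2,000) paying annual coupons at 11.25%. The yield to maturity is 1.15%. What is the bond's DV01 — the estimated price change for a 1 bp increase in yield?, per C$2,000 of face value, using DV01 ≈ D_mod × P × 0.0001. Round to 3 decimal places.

C$2.893

Periodic yield y = 0.0115.
  t   CF        PV=CF/(1+0.0115)^t    t·PV
  1       225.00       222.4419       222.4419
  2       225.00       219.9129       439.8258
  3       225.00       217.4127       652.2380
  4       225.00       214.9409       859.7634
  5       225.00       212.4971     1,062.4857
  6       225.00       210.0812     1,260.4872
  7       225.00       207.6927     1,453.8492
  8       225.00       205.3314     1,642.6514
  9       225.00       202.9970     1,826.9726
  10    2,225.00     1,984.5916    19,845.9158
  Σ                  3,897.8994    29,266.6311
P = 3,897.8994; D_Mac = 7.50831 yrs; D_mod = 7.42294 yrs.
DV01 ≈ 7.42294 × 3,897.8994 × 0.0001 = 2.893389.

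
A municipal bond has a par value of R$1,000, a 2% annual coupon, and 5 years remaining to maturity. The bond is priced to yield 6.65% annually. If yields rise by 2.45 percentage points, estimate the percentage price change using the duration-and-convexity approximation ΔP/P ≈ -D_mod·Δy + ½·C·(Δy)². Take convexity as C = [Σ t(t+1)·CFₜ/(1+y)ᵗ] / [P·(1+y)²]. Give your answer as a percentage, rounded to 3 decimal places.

-10.239%

With y = 0.0665:
  t   CF        PV=CF/(1+0.0665)^t    t·PV        t(t+1)·PV
  1        20.00        18.7529        18.7529          37.5059
  2        20.00        17.5836        35.1672         105.5017
  3        20.00        16.4872        49.4617         197.8466
  4        20.00        15.4592        61.8367         309.1837
  5     1,020.00       739.2577     3,696.2886      22,177.7318
  Σ                    807.5407     3,861.5072      22,827.7697
P = 807.5407; D_Mac = 4.78181 yrs; D_mod = 4.48365 yrs; C = 24.85292.
Duration effect: -4.48365 × (+0.0245) = -0.109849
Convexity effect: 0.5 × 24.85292 × (0.0245)² = +0.0074590
ΔP/P ≈ -0.109849 + 0.0074590 = -0.102390 = -10.2390%.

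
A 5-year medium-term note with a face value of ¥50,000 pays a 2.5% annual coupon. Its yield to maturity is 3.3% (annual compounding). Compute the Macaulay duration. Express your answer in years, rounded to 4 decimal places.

Periodic yield y = 0.033. Discount each cash flow and weight by its year:
  t   CF        PV=CF/(1+0.033)^t    t·PV
  1     1,250.00     1,210.0678     1,210.0678
  2     1,250.00     1,171.4112     2,342.8224
  3     1,250.00     1,133.9895     3,401.9686
  4     1,250.00     1,097.7633     4,391.0534
  5    51,250.00    43,570.4717   217,852.3587
  Σ                 48,183.7036   229,198.2709
Price P = Σ PV = 48,183.7036.
Macaulay duration = Σ(t·PV) / P = 229,198.2709 / 48,183.7036 = 4.75676 years.

4.7568 years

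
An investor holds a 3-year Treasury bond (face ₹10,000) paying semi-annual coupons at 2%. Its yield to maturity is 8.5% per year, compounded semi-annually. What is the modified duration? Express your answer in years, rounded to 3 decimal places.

2.799 years

Periodic yield y = 0.0425. First find Macaulay duration:
  t   CF        PV=CF/(1+0.0425)^t    t·PV
  1       100.00        95.9233        95.9233
  2       100.00        92.0127       184.0254
  3       100.00        88.2616       264.7848
  4       100.00        84.6634       338.6536
  5       100.00        81.2119       406.0595
  6    10,100.00     7,868.0116    47,208.0696
  Σ                  8,310.0845    48,497.5163
P = 8,310.0845; Macaulay duration = 48,497.5163 / 8,310.0845 = 5.83598 half-year periods = 2.91799 years.
Modified duration = D_Mac / (1 + y) = 2.91799 / 1.0425 = 2.79903 years.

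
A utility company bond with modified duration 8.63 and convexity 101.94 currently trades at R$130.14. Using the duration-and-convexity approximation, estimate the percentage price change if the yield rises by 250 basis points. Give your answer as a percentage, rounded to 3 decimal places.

Duration effect: -D_mod·Δy = -8.63 × (+0.025) = -0.215750
Convexity effect: ½·C·(Δy)² = 0.5 × 101.94 × (0.025)² = +0.03185625
ΔP/P ≈ -0.215750 + 0.03185625 = -0.18389375
= -18.389375%.

-18.389%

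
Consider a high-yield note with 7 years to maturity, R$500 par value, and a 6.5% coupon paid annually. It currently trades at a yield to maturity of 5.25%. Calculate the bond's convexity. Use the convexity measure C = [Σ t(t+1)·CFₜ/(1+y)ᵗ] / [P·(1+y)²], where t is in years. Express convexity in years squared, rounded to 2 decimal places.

With y = 0.0525:
  t   CF        PV=CF/(1+0.0525)^t    t·PV        t(t+1)·PV
  1        32.50        30.8789        30.8789          61.7577
  2        32.50        29.3386        58.6772         176.0315
  3        32.50        27.8751        83.6254         334.5017
  4        32.50        26.4847       105.9388         529.6939
  5        32.50        25.1636       125.8180         754.9081
  6        32.50        23.9084       143.4505       1,004.1533
  7       532.50       372.1902     2,605.3311      20,842.6486
  Σ                    535.8394     3,153.7198      23,703.6948
P = 535.8394.
Convexity = Σ t(t+1)·PV / [P·(1+y)²] = 23,703.6948 / (535.8394 × 1.107756) = 39.93348.

39.93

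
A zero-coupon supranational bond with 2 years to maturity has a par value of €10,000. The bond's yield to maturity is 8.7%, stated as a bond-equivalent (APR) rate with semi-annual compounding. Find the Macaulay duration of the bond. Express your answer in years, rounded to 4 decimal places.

A zero-coupon bond has a single cash flow at maturity, so its Macaulay duration equals its maturity: 2 years.
(Equivalently: 4 semi-annual periods ÷ 2 = 2 years.)

2.0000 years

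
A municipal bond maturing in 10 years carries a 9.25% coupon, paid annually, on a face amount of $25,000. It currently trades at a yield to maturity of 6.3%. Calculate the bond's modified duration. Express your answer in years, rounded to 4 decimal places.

6.8063 years

Periodic yield y = 0.063. First find Macaulay duration:
  t   CF        PV=CF/(1+0.063)^t    t·PV
  1     2,312.50     2,175.4468     2,175.4468
  2     2,312.50     2,046.5163     4,093.0326
  3     2,312.50     1,925.2270     5,775.6811
  4     2,312.50     1,811.1261     7,244.5043
  5     2,312.50     1,703.7875     8,518.9373
  6     2,312.50     1,602.8104     9,616.8625
  7     2,312.50     1,507.8179    10,554.7252
  8     2,312.50     1,418.4552    11,347.6416
  9     2,312.50     1,334.3887    12,009.4984
  10   27,312.50    14,826.1643   148,261.6432
  Σ                 30,351.7403   219,597.9731
P = 30,351.7403; Macaulay duration = 219,597.9731 / 30,351.7403 = 7.23510 years.
Modified duration = D_Mac / (1 + y) = 7.23510 / 1.063 = 6.80631 years.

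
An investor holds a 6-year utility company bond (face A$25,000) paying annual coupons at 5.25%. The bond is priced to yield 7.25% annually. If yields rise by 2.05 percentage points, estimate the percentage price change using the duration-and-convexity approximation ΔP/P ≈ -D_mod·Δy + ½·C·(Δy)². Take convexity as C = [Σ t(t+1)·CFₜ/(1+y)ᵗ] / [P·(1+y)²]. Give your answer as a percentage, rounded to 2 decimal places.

-9.41%

With y = 0.0725:
  t   CF        PV=CF/(1+0.0725)^t    t·PV        t(t+1)·PV
  1     1,312.50     1,223.7762     1,223.7762       2,447.5524
  2     1,312.50     1,141.0501     2,282.1002       6,846.3006
  3     1,312.50     1,063.9162     3,191.7485      12,766.9940
  4     1,312.50       991.9964     3,967.9857      19,839.9286
  5     1,312.50       924.9384     4,624.6920      27,748.1519
  6    26,312.50    17,289.3357   103,736.0145     726,152.1013
  Σ                 22,635.0131   119,026.3171     795,801.0288
P = 22,635.0131; D_Mac = 5.25850 yrs; D_mod = 4.90303 yrs; C = 30.56533.
Duration effect: -4.90303 × (+0.0205) = -0.100512
Convexity effect: 0.5 × 30.56533 × (0.0205)² = +0.0064225
ΔP/P ≈ -0.100512 + 0.0064225 = -0.094090 = -9.4090%.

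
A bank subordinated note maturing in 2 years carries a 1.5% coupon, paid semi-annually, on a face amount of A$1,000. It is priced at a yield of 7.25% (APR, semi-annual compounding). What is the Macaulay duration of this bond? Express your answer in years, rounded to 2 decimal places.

1.98 years

Periodic yield y = 0.03625. Discount each cash flow and weight by its period:
  t   CF        PV=CF/(1+0.03625)^t    t·PV
  1         7.50         7.2376         7.2376
  2         7.50         6.9844        13.9689
  3         7.50         6.7401        20.2204
  4     1,007.50       873.7494     3,494.9975
  Σ                    894.7116     3,536.4244
Price P = Σ PV = 894.7116.
Macaulay duration = Σ(t·PV) / P = 3,536.4244 / 894.7116 = 3.95259 half-year periods.
In years: 3.95259 / 2 = 1.97629 years.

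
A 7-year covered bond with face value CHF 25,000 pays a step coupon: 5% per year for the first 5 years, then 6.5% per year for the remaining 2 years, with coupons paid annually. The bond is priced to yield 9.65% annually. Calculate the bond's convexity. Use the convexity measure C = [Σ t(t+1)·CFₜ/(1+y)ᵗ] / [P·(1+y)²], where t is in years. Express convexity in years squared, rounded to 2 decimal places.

37.28

With y = 0.0965:
  t   CF        PV=CF/(1+0.0965)^t    t·PV        t(t+1)·PV
  1     1,250.00     1,139.9909     1,139.9909       2,279.9818
  2     1,250.00     1,039.6634     2,079.3267       6,237.9802
  3     1,250.00       948.1654     2,844.4962      11,377.9848
  4     1,250.00       864.7199     3,458.8797      17,294.3986
  5     1,250.00       788.6183     3,943.0913      23,658.5480
  6     1,625.00       934.9783     5,609.8700      39,269.0902
  7    26,625.00    13,971.0538    97,797.3764     782,379.0116
  Σ                 19,687.1900   116,873.0314     882,496.9952
P = 19,687.1900.
Convexity = Σ t(t+1)·PV / [P·(1+y)²] = 882,496.9952 / (19,687.1900 × 1.202312) = 37.28312.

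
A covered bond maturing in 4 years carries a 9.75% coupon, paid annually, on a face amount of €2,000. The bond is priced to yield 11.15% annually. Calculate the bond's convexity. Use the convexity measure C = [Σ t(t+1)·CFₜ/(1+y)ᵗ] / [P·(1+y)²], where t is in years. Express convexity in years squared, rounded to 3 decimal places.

13.437

With y = 0.1115:
  t   CF        PV=CF/(1+0.1115)^t    t·PV        t(t+1)·PV
  1       195.00       175.4386       175.4386         350.8772
  2       195.00       157.8395       315.6790         947.0370
  3       195.00       142.0058       426.0175       1,704.0701
  4     2,195.00     1,438.1251     5,752.5003      28,762.5014
  Σ                  1,913.4090     6,669.6354      31,764.4856
P = 1,913.4090.
Convexity = Σ t(t+1)·PV / [P·(1+y)²] = 31,764.4856 / (1,913.4090 × 1.235432) = 13.43739.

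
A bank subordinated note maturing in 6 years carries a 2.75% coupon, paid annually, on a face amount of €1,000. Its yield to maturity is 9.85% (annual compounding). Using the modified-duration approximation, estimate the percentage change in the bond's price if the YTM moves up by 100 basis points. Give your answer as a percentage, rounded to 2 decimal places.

Periodic yield y = 0.0985. Modified duration first:
  t   CF        PV=CF/(1+0.0985)^t    t·PV
  1        27.50        25.0341        25.0341
  2        27.50        22.7894        45.5788
  3        27.50        20.7459        62.2377
  4        27.50        18.8857        75.5427
  5        27.50        17.1922        85.9612
  6     1,027.50       584.7651     3,508.5907
  Σ                    689.4125     3,802.9453
P = 689.4125; D_Mac = 5.51621 yrs; D_mod = 5.51621/(1+0.0985) = 5.02159 yrs.
ΔP/P ≈ -D_mod · Δy = -5.02159 × (+0.01) = -0.050216 = -5.0216%.

-5.02%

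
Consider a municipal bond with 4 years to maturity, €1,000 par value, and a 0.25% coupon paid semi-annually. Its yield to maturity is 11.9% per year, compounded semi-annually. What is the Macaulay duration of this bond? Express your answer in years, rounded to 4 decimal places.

Periodic yield y = 0.0595. Discount each cash flow and weight by its period:
  t   CF        PV=CF/(1+0.0595)^t    t·PV
  1         1.25         1.1798         1.1798
  2         1.25         1.1135         2.2271
  3         1.25         1.0510         3.1530
  4         1.25         0.9920         3.9679
  5         1.25         0.9363         4.6814
  6         1.25         0.8837         5.3022
  7         1.25         0.8341         5.8385
  8     1,001.25       630.5722     5,044.5778
  Σ                    637.5626     5,070.9278
Price P = Σ PV = 637.5626.
Macaulay duration = Σ(t·PV) / P = 5,070.9278 / 637.5626 = 7.95362 half-year periods.
In years: 7.95362 / 2 = 3.97681 years.

3.9768 years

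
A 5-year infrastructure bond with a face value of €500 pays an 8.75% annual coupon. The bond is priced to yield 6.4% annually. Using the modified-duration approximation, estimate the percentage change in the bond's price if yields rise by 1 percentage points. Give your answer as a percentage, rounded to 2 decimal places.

-4.04%

Periodic yield y = 0.064. Modified duration first:
  t   CF        PV=CF/(1+0.064)^t    t·PV
  1        43.75        41.1184        41.1184
  2        43.75        38.6451        77.2903
  3        43.75        36.3206       108.9618
  4        43.75        34.1359       136.5437
  5       543.75       398.7412     1,993.7061
  Σ                    548.9613     2,357.6203
P = 548.9613; D_Mac = 4.29469 yrs; D_mod = 4.29469/(1+0.064) = 4.03637 yrs.
ΔP/P ≈ -D_mod · Δy = -4.03637 × (+0.01) = -0.040364 = -4.0364%.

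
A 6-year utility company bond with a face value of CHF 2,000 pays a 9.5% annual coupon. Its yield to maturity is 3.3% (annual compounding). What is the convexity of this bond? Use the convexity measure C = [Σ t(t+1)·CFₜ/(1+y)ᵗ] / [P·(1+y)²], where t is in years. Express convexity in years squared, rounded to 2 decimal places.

30.73

With y = 0.033:
  t   CF        PV=CF/(1+0.033)^t    t·PV        t(t+1)·PV
  1       190.00       183.9303       183.9303         367.8606
  2       190.00       178.0545       356.1090       1,068.3270
  3       190.00       172.3664       517.0992       2,068.3969
  4       190.00       166.8600       667.4401       3,337.2006
  5       190.00       161.5296       807.6478       4,845.8866
  6     2,190.00     1,802.3627    10,814.1761      75,699.2325
  Σ                  2,665.1035    13,346.4025      87,386.9042
P = 2,665.1035.
Convexity = Σ t(t+1)·PV / [P·(1+y)²] = 87,386.9042 / (2,665.1035 × 1.067089) = 30.72781.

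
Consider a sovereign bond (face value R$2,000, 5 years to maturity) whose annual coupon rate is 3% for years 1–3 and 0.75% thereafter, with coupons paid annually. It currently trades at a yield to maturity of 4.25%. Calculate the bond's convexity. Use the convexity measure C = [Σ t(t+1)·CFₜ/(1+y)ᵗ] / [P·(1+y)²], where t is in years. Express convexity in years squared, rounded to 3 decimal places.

25.567

With y = 0.0425:
  t   CF        PV=CF/(1+0.0425)^t    t·PV        t(t+1)·PV
  1        60.00        57.5540        57.5540         115.1079
  2        60.00        55.2076       110.4153         331.2458
  3        60.00        52.9570       158.8709         635.4835
  4        15.00        12.6995        50.7980         253.9902
  5     2,015.00     1,636.4198     8,182.0991      49,092.5947
  Σ                  1,814.8379     8,559.7373      50,428.4222
P = 1,814.8379.
Convexity = Σ t(t+1)·PV / [P·(1+y)²] = 50,428.4222 / (1,814.8379 × 1.086806) = 25.56733.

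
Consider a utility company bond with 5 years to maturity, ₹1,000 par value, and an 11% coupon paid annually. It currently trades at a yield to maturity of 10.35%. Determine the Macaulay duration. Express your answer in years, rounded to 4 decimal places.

Periodic yield y = 0.1035. Discount each cash flow and weight by its year:
  t   CF        PV=CF/(1+0.1035)^t    t·PV
  1       110.00        99.6828        99.6828
  2       110.00        90.3333       180.6667
  3       110.00        81.8607       245.5822
  4       110.00        74.1828       296.7313
  5     1,110.00       678.3617     3,391.8083
  Σ                  1,024.4214     4,214.4713
Price P = Σ PV = 1,024.4214.
Macaulay duration = Σ(t·PV) / P = 4,214.4713 / 1,024.4214 = 4.11400 years.

4.1140 years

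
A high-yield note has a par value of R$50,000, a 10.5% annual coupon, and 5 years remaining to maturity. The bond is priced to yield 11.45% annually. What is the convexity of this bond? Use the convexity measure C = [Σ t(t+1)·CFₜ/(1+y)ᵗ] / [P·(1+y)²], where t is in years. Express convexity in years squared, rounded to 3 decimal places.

With y = 0.1145:
  t   CF        PV=CF/(1+0.1145)^t    t·PV        t(t+1)·PV
  1     5,250.00     4,710.6326     4,710.6326       9,421.2651
  2     5,250.00     4,226.6779     8,453.3559      25,360.0677
  3     5,250.00     3,792.4432    11,377.3296      45,509.3184
  4     5,250.00     3,402.8203    13,611.2811      68,056.4056
  5    55,250.00    32,131.5679   160,657.8396     963,947.0376
  Σ                 48,264.1419   198,810.4388   1,112,294.0944
P = 48,264.1419.
Convexity = Σ t(t+1)·PV / [P·(1+y)²] = 1,112,294.0944 / (48,264.1419 × 1.242110) = 18.55389.

18.554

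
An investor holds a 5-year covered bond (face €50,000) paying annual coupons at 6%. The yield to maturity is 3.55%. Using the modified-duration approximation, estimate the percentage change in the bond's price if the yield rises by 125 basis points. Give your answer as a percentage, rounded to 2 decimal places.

Periodic yield y = 0.0355. Modified duration first:
  t   CF        PV=CF/(1+0.0355)^t    t·PV
  1     3,000.00     2,897.1511     2,897.1511
  2     3,000.00     2,797.8282     5,595.6565
  3     3,000.00     2,701.9104     8,105.7312
  4     3,000.00     2,609.2809    10,437.1238
  5    53,000.00    44,516.9450   222,584.7252
  Σ                 55,523.1158   249,620.3878
P = 55,523.1158; D_Mac = 4.49579 yrs; D_mod = 4.49579/(1+0.0355) = 4.34166 yrs.
ΔP/P ≈ -D_mod · Δy = -4.34166 × (+0.0125) = -0.054271 = -5.4271%.

-5.43%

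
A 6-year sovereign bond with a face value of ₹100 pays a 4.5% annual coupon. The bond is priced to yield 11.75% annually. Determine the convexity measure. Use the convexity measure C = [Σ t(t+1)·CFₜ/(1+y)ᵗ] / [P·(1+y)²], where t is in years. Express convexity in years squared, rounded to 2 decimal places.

28.12

With y = 0.1175:
  t   CF        PV=CF/(1+0.1175)^t    t·PV        t(t+1)·PV
  1         4.50         4.0268         4.0268           8.0537
  2         4.50         3.6034         7.2069          21.6206
  3         4.50         3.2246         9.6737          38.6947
  4         4.50         2.8855        11.5420          57.7102
  5         4.50         2.5821        12.9106          77.4633
  6       104.50        53.6576       321.9455       2,253.6185
  Σ                     69.9800       367.3055       2,457.1610
P = 69.9800.
Convexity = Σ t(t+1)·PV / [P·(1+y)²] = 2,457.1610 / (69.9800 × 1.248806) = 28.11670.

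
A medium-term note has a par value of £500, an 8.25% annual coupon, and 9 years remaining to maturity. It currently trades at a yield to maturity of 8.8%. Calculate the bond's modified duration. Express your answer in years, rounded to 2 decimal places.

Periodic yield y = 0.088. First find Macaulay duration:
  t   CF        PV=CF/(1+0.088)^t    t·PV
  1        41.25        37.9136        37.9136
  2        41.25        34.8471        69.6941
  3        41.25        32.0285        96.0856
  4        41.25        29.4380       117.7520
  5        41.25        27.0570       135.2849
  6        41.25        24.8686       149.2113
  7        41.25        22.8571       159.9999
  8        41.25        21.0084       168.0671
  9       541.25       253.3599     2,280.2390
  Σ                    483.3782     3,214.2477
P = 483.3782; Macaulay duration = 3,214.2477 / 483.3782 = 6.64955 years.
Modified duration = D_Mac / (1 + y) = 6.64955 / 1.088 = 6.11172 years.

6.11 years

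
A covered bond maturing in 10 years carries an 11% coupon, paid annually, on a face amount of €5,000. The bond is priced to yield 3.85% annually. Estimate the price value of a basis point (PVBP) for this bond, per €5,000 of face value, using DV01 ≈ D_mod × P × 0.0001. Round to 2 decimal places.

Periodic yield y = 0.0385.
  t   CF        PV=CF/(1+0.0385)^t    t·PV
  1       550.00       529.6100       529.6100
  2       550.00       509.9759     1,019.9519
  3       550.00       491.0698     1,473.2093
  4       550.00       472.8645     1,891.4579
  5       550.00       455.3341     2,276.6705
  6       550.00       438.4536     2,630.7219
  7       550.00       422.1990     2,955.3929
  8       550.00       406.5469     3,252.3754
  9       550.00       391.4751     3,523.2762
  10    5,550.00     3,803.8902    38,038.9022
  Σ                  7,921.4192    57,591.5681
P = 7,921.4192; D_Mac = 7.27036 yrs; D_mod = 7.00083 yrs.
DV01 ≈ 7.00083 × 7,921.4192 × 0.0001 = 5.545649.

€5.55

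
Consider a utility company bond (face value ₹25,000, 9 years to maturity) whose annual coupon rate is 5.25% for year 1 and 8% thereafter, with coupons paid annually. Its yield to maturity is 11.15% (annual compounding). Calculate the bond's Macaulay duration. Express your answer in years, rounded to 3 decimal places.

Periodic yield y = 0.1115. Discount each cash flow and weight by its year:
  t   CF        PV=CF/(1+0.1115)^t    t·PV
  1     1,312.50     1,180.8367     1,180.8367
  2     2,000.00     1,618.8666     3,237.7332
  3     2,000.00     1,456.4702     4,369.4105
  4     2,000.00     1,310.3645     5,241.4581
  5     2,000.00     1,178.9155     5,894.5773
  6     2,000.00     1,060.6527     6,363.9161
  7     2,000.00       954.2534     6,679.7740
  8     2,000.00       858.5276     6,868.2208
  9    27,000.00    10,427.4607    93,847.1461
  Σ                 20,046.3478   133,683.0727
Price P = Σ PV = 20,046.3478.
Macaulay duration = Σ(t·PV) / P = 133,683.0727 / 20,046.3478 = 6.66870 years.

6.669 years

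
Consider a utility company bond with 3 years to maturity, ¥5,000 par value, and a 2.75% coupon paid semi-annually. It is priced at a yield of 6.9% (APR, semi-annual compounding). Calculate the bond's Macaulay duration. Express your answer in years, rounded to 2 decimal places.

Periodic yield y = 0.0345. Discount each cash flow and weight by its period:
  t   CF        PV=CF/(1+0.0345)^t    t·PV
  1        68.75        66.4572        66.4572
  2        68.75        64.2409       128.4818
  3        68.75        62.0985       186.2955
  4        68.75        60.0276       240.1103
  5        68.75        58.0257       290.1284
  6     5,068.75     4,135.4036    24,812.4216
  Σ                  4,446.2535    25,723.8949
Price P = Σ PV = 4,446.2535.
Macaulay duration = Σ(t·PV) / P = 25,723.8949 / 4,446.2535 = 5.78552 half-year periods.
In years: 5.78552 / 2 = 2.89276 years.

2.89 years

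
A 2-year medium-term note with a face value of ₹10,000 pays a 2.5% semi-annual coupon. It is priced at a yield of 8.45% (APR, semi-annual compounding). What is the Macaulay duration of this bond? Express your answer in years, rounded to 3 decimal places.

Periodic yield y = 0.04225. Discount each cash flow and weight by its period:
  t   CF        PV=CF/(1+0.04225)^t    t·PV
  1       125.00       119.9328       119.9328
  2       125.00       115.0711       230.1422
  3       125.00       110.4064       331.2192
  4    10,125.00     8,580.3977    34,321.5907
  Σ                  8,925.8080    35,002.8850
Price P = Σ PV = 8,925.8080.
Macaulay duration = Σ(t·PV) / P = 35,002.8850 / 8,925.8080 = 3.92154 half-year periods.
In years: 3.92154 / 2 = 1.96077 years.

1.961 years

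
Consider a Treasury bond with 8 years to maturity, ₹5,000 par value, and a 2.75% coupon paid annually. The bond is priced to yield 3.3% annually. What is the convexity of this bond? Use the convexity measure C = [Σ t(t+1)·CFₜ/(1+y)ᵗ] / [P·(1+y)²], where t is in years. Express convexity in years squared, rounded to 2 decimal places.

59.36

With y = 0.033:
  t   CF        PV=CF/(1+0.033)^t    t·PV        t(t+1)·PV
  1       137.50       133.1075       133.1075         266.2149
  2       137.50       128.8552       257.7105         773.1314
  3       137.50       124.7388       374.2165       1,496.8662
  4       137.50       120.7540       483.0159       2,415.0794
  5       137.50       116.8964       584.4819       3,506.8916
  6       137.50       113.1620       678.9722       4,752.8057
  7       137.50       109.5470       766.8289       6,134.6314
  8     5,137.50     3,962.3174    31,698.5393     285,286.8535
  Σ                  4,809.3783    34,976.8727     304,632.4741
P = 4,809.3783.
Convexity = Σ t(t+1)·PV / [P·(1+y)²] = 304,632.4741 / (4,809.3783 × 1.067089) = 59.35900.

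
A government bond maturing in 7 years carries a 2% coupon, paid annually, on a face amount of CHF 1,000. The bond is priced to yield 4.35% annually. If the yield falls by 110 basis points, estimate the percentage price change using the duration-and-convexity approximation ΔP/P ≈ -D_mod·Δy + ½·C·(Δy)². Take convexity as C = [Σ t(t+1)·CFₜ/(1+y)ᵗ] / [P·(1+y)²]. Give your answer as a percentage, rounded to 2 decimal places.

+7.20%

With y = 0.0435:
  t   CF        PV=CF/(1+0.0435)^t    t·PV        t(t+1)·PV
  1        20.00        19.1663        19.1663          38.3325
  2        20.00        18.3673        36.7346         110.2037
  3        20.00        17.6016        52.8049         211.2194
  4        20.00        16.8679        67.4715         337.3574
  5        20.00        16.1647        80.8235         484.9411
  6        20.00        15.4909        92.9451         650.6157
  7     1,020.00       757.0996     5,299.6970      42,397.5758
  Σ                    860.7582     5,649.6428      44,230.2457
P = 860.7582; D_Mac = 6.56357 yrs; D_mod = 6.28995 yrs; C = 47.19036.
Duration effect: -6.28995 × (-0.011) = +0.069189
Convexity effect: 0.5 × 47.19036 × (-0.011)² = +0.0028550
ΔP/P ≈ +0.069189 + 0.0028550 = +0.072044 = +7.2044%.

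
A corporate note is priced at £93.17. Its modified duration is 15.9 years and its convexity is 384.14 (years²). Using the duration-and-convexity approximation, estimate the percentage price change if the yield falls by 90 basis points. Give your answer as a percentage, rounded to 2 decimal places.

+15.87%

Duration effect: -D_mod·Δy = -15.9 × (-0.009) = +0.143100
Convexity effect: ½·C·(Δy)² = 0.5 × 384.14 × (-0.009)² = +0.01555767
ΔP/P ≈ +0.143100 + 0.01555767 = +0.15865767
= +15.865767%.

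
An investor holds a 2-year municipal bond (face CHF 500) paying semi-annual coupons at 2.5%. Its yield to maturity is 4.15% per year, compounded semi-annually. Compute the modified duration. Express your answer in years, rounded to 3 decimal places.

Periodic yield y = 0.02075. First find Macaulay duration:
  t   CF        PV=CF/(1+0.02075)^t    t·PV
  1         6.25         6.1229         6.1229
  2         6.25         5.9985        11.9970
  3         6.25         5.8765        17.6296
  4       506.25       466.3237     1,865.2948
  Σ                    484.3217     1,901.0443
P = 484.3217; Macaulay duration = 1,901.0443 / 484.3217 = 3.92517 half-year periods = 1.96258 years.
Modified duration = D_Mac / (1 + y) = 1.96258 / 1.02075 = 1.92269 years.

1.923 years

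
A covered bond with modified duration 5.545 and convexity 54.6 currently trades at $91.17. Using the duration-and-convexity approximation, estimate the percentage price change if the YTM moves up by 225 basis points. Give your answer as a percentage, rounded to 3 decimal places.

Duration effect: -D_mod·Δy = -5.545 × (+0.0225) = -0.1247625
Convexity effect: ½·C·(Δy)² = 0.5 × 54.6 × (0.0225)² = +0.013820625
ΔP/P ≈ -0.1247625 + 0.013820625 = -0.110941875
= -11.0941875%.

-11.094%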